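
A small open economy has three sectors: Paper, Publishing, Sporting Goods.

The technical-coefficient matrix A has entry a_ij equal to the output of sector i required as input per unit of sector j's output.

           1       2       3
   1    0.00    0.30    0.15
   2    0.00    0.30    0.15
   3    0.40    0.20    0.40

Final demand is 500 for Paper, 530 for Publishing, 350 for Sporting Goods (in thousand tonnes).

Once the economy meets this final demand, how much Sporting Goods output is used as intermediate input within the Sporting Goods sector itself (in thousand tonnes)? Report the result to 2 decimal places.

I − A =
  [   1.00    -0.30    -0.15]
  [   0.00     0.70    -0.15]
  [  -0.40    -0.20     0.60]
Cofactors of I−A, C_ij = (−1)^(i+j)·(minor ij) (rows/columns in the sector order above):
  C_11 = (0.70)(0.60) − (-0.15)(-0.20) = 0.3900
  C_12 = −[(0.00)(0.60) − (-0.15)(-0.40)] = 0.0600
  C_13 = (0.00)(-0.20) − (0.70)(-0.40) = 0.2800
  C_21 = −[(-0.30)(0.60) − (-0.15)(-0.20)] = 0.2100
  C_22 = (1.00)(0.60) − (-0.15)(-0.40) = 0.5400
  C_23 = −[(1.00)(-0.20) − (-0.30)(-0.40)] = 0.3200
  C_31 = (-0.30)(-0.15) − (-0.15)(0.70) = 0.1500
  C_32 = −[(1.00)(-0.15) − (-0.15)(0.00)] = 0.1500
  C_33 = (1.00)(0.70) − (-0.30)(0.00) = 0.7000
det(I−A) = Σ_j (I−A)_1j·C_1j = (1.00)(0.3900) + (-0.30)(0.0600) + (-0.15)(0.2800) = 0.3300
adj(I−A) = Cᵀ =
  [ 0.3900   0.2100   0.1500]
  [ 0.0600   0.5400   0.1500]
  [ 0.2800   0.3200   0.7000]
(I − A)⁻¹ = adj(I−A) / det(I−A) ≈
  [   1.1818     0.6364     0.4545]
  [   0.1818     1.6364     0.4545]
  [   0.8485     0.9697     2.1212]
First solve x = (I − A)⁻¹ d = adj(I−A)·d / det(I−A); in particular x_3 = (0.2800·500 + 0.3200·530 + 0.7000·350) / 0.3300 = 554.60 / 0.3300 ≈ 1680.6061.
Intermediate flow from 3 to 3: z_33 = a_33 · x_3 = 0.40 × 554.60 / 0.3300 = 221.84 / 0.3300 ≈ 672.24.

z_33 = 672.24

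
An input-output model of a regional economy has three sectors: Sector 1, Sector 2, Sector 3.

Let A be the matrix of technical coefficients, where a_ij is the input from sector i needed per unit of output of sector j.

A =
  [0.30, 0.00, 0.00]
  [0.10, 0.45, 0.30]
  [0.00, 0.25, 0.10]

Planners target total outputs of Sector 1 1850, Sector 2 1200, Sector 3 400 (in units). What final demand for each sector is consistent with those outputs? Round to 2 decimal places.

d_1 = 1295.00, d_2 = 355.00, d_3 = 60.00

I − A =
  [   0.70     0.00     0.00]
  [  -0.10     0.55    -0.30]
  [   0.00    -0.25     0.90]
d = (I − A) x:
  d_1 = (+0.70)·1850 + (+0.00)·1200 + (+0.00)·400 = 1295.00
  d_2 = (-0.10)·1850 + (+0.55)·1200 + (-0.30)·400 = 355.00
  d_3 = (+0.00)·1850 + (-0.25)·1200 + (+0.90)·400 = 60.00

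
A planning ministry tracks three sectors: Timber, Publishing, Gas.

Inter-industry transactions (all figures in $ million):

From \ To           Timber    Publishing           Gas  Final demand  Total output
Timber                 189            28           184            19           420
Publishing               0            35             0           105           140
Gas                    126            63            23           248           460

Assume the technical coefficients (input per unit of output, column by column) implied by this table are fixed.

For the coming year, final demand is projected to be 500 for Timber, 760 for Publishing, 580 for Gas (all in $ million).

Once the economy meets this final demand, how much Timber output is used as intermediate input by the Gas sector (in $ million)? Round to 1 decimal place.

Technical coefficients a_ij = z_ij / X_j:
  a_TT = 189/420 = 0.45, a_PT = 0/420 = 0.00, a_GT = 126/420 = 0.30
  a_TP = 28/140 = 0.20, a_PP = 35/140 = 0.25, a_GP = 63/140 = 0.45
  a_TG = 184/460 = 0.40, a_PG = 0/460 = 0.00, a_GG = 23/460 = 0.05
I − A =
  [   0.55    -0.20    -0.40]
  [   0.00     0.75     0.00]
  [  -0.30    -0.45     0.95]
Cofactors of I−A, C_ij = (−1)^(i+j)·(minor ij) (rows/columns in the sector order above):
  C_11 = (0.75)(0.95) − (0.00)(-0.45) = 0.7125
  C_12 = −[(0.00)(0.95) − (0.00)(-0.30)] = 0.0000
  C_13 = (0.00)(-0.45) − (0.75)(-0.30) = 0.2250
  C_21 = −[(-0.20)(0.95) − (-0.40)(-0.45)] = 0.3700
  C_22 = (0.55)(0.95) − (-0.40)(-0.30) = 0.4025
  C_23 = −[(0.55)(-0.45) − (-0.20)(-0.30)] = 0.3075
  C_31 = (-0.20)(0.00) − (-0.40)(0.75) = 0.3000
  C_32 = −[(0.55)(0.00) − (-0.40)(0.00)] = 0.0000
  C_33 = (0.55)(0.75) − (-0.20)(0.00) = 0.4125
det(I−A) = Σ_j (I−A)_1j·C_1j = (0.55)(0.7125) + (-0.20)(0.0000) + (-0.40)(0.2250) = 0.301875
adj(I−A) = Cᵀ =
  [ 0.7125   0.3700   0.3000]
  [ 0.0000   0.4025   0.0000]
  [ 0.2250   0.3075   0.4125]
(I − A)⁻¹ = adj(I−A) / det(I−A) ≈
  [   2.3602     1.2257     0.9938]
  [   0.0000     1.3333     0.0000]
  [   0.7453     1.0186     1.3665]
First solve x = (I − A)⁻¹ d = adj(I−A)·d / det(I−A); in particular x_G = (0.2250·500 + 0.3075·760 + 0.4125·580) / 0.301875 = 585.45 / 0.301875 ≈ 1939.379.
Intermediate flow from T to G: z_TG = a_TG · x_G = 0.40 × 585.45 / 0.301875 = 234.18 / 0.301875 ≈ 775.8.

z_TG = 775.8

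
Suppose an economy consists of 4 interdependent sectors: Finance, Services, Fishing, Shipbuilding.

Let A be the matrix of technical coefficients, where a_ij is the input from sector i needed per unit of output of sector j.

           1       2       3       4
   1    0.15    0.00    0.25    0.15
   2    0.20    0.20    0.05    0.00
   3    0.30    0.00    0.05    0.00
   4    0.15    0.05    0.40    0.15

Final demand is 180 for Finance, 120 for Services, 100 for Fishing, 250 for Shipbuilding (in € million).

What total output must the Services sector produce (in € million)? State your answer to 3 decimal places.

I − A =
  [   0.85     0.00    -0.25    -0.15]
  [  -0.20     0.80    -0.05     0.00]
  [  -0.30     0.00     0.95     0.00]
  [  -0.15    -0.05    -0.40     0.85]
Compute the cofactors C_ij = (−1)^(i+j)·(3×3 minor ij) of I−A; the adjugate is their transpose:
adj(I−A) = Cᵀ =
  [ 0.646000   0.007125   0.218375   0.114000]
  [ 0.174250   0.583250   0.089500   0.030750]
  [ 0.204000   0.002250   0.558500   0.036000]
  [ 0.220250   0.036625   0.306625   0.586000]
det(I−A) = Σ_j (I−A)_1j·C_1j = (0.85)(0.646000) + (0.00)(0.174250) + (-0.25)(0.204000) + (-0.15)(0.220250) = 0.4650625
(I − A)⁻¹ = adj(I−A) / det(I−A) ≈
  [   1.3891     0.0153     0.4696     0.2451]
  [   0.3747     1.2541     0.1924     0.0661]
  [   0.4387     0.0048     1.2009     0.0774]
  [   0.4736     0.0788     0.6593     1.2600]
x = (I − A)⁻¹ d = adj(I−A)·d / det(I−A), with det(I−A) = 0.4650625:
  x_1 = (0.646000·180 + 0.007125·120 + 0.218375·100 + 0.114000·250) / 0.4650625 = 167.4725 / 0.4650625 ≈ 360.108
  x_2 = (0.174250·180 + 0.583250·120 + 0.089500·100 + 0.030750·250) / 0.4650625 = 117.9925 / 0.4650625 ≈ 253.713
  x_3 = (0.204000·180 + 0.002250·120 + 0.558500·100 + 0.036000·250) / 0.4650625 = 101.84 / 0.4650625 ≈ 218.981
  x_4 = (0.220250·180 + 0.036625·120 + 0.306625·100 + 0.586000·250) / 0.4650625 = 221.2025 / 0.4650625 ≈ 475.640

x_2 = 253.713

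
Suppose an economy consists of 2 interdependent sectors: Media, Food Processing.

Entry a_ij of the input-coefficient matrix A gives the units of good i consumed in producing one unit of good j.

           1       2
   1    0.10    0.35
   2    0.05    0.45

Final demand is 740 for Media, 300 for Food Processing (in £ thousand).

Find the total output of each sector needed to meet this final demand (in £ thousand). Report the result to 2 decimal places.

x_1 = 1072.25, x_2 = 642.93

I − A =
  [   0.90    -0.35]
  [  -0.05     0.55]
det(I−A) = (0.90)(0.55) − (-0.35)(-0.05) = 0.4775
adj(I−A) = [[0.55, 0.35], [0.05, 0.90]]
(I − A)⁻¹ = adj(I−A) / det(I−A) ≈
  [   1.1518     0.7330]
  [   0.1047     1.8848]
x = (I − A)⁻¹ d = adj(I−A)·d / det(I−A), with det(I−A) = 0.4775:
  x_1 = (0.55·740 + 0.35·300) / 0.4775 = 512.00 / 0.4775 ≈ 1072.25
  x_2 = (0.05·740 + 0.90·300) / 0.4775 = 307.00 / 0.4775 ≈ 642.93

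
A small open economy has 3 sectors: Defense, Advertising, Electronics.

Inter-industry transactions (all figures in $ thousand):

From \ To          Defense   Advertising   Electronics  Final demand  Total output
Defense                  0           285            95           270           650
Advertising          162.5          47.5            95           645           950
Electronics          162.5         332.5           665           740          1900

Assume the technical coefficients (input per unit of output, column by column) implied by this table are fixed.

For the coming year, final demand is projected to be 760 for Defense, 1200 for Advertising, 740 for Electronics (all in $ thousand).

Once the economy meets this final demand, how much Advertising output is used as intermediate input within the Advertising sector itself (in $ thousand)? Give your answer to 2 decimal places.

Technical coefficients a_ij = z_ij / X_j:
  a_11 = 0/650 = 0.00, a_21 = 162.5/650 = 0.25, a_31 = 162.5/650 = 0.25
  a_12 = 285/950 = 0.30, a_22 = 47.5/950 = 0.05, a_32 = 332.5/950 = 0.35
  a_13 = 95/1900 = 0.05, a_23 = 95/1900 = 0.05, a_33 = 665/1900 = 0.35
I − A =
  [   1.00    -0.30    -0.05]
  [  -0.25     0.95    -0.05]
  [  -0.25    -0.35     0.65]
Cofactors of I−A, C_ij = (−1)^(i+j)·(minor ij) (rows/columns in the sector order above):
  C_11 = (0.95)(0.65) − (-0.05)(-0.35) = 0.6000
  C_12 = −[(-0.25)(0.65) − (-0.05)(-0.25)] = 0.1750
  C_13 = (-0.25)(-0.35) − (0.95)(-0.25) = 0.3250
  C_21 = −[(-0.30)(0.65) − (-0.05)(-0.35)] = 0.2125
  C_22 = (1.00)(0.65) − (-0.05)(-0.25) = 0.6375
  C_23 = −[(1.00)(-0.35) − (-0.30)(-0.25)] = 0.4250
  C_31 = (-0.30)(-0.05) − (-0.05)(0.95) = 0.0625
  C_32 = −[(1.00)(-0.05) − (-0.05)(-0.25)] = 0.0625
  C_33 = (1.00)(0.95) − (-0.30)(-0.25) = 0.8750
det(I−A) = Σ_j (I−A)_1j·C_1j = (1.00)(0.6000) + (-0.30)(0.1750) + (-0.05)(0.3250) = 0.53125
adj(I−A) = Cᵀ =
  [ 0.6000   0.2125   0.0625]
  [ 0.1750   0.6375   0.0625]
  [ 0.3250   0.4250   0.8750]
(I − A)⁻¹ = adj(I−A) / det(I−A) ≈
  [   1.1294     0.4000     0.1176]
  [   0.3294     1.2000     0.1176]
  [   0.6118     0.8000     1.6471]
First solve x = (I − A)⁻¹ d = adj(I−A)·d / det(I−A); in particular x_2 = (0.1750·760 + 0.6375·1200 + 0.0625·740) / 0.53125 = 944.25 / 0.53125 ≈ 1777.4118.
Intermediate flow from 2 to 2: z_22 = a_22 · x_2 = 0.05 × 944.25 / 0.53125 = 47.2125 / 0.53125 ≈ 88.87.

z_22 = 88.87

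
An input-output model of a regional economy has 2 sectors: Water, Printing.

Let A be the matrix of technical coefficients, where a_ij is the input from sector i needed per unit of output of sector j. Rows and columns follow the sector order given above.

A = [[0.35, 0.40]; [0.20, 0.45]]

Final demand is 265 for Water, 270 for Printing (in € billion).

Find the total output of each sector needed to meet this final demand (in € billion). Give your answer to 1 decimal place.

I − A =
  [   0.65    -0.40]
  [  -0.20     0.55]
det(I−A) = (0.65)(0.55) − (-0.40)(-0.20) = 0.2775
adj(I−A) = [[0.55, 0.40], [0.20, 0.65]]
(I − A)⁻¹ = adj(I−A) / det(I−A) ≈
  [   1.9820     1.4414]
  [   0.7207     2.3423]
x = (I − A)⁻¹ d = adj(I−A)·d / det(I−A), with det(I−A) = 0.2775:
  x_1 = (0.55·265 + 0.40·270) / 0.2775 = 253.75 / 0.2775 ≈ 914.4
  x_2 = (0.20·265 + 0.65·270) / 0.2775 = 228.50 / 0.2775 ≈ 823.4

x_1 = 914.4, x_2 = 823.4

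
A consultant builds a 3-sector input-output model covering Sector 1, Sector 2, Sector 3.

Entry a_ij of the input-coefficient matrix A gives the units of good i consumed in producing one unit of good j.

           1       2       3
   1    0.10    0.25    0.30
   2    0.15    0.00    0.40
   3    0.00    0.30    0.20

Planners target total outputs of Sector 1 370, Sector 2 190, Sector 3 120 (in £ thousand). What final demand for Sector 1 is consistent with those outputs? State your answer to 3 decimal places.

I − A =
  [   0.90    -0.25    -0.30]
  [  -0.15     1.00    -0.40]
  [   0.00    -0.30     0.80]
d = (I − A) x:
  d_1 = (+0.90)·370 + (-0.25)·190 + (-0.30)·120 = 249.500
  d_2 = (-0.15)·370 + (+1.00)·190 + (-0.40)·120 = 86.500
  d_3 = (+0.00)·370 + (-0.30)·190 + (+0.80)·120 = 39.000

d_1 = 249.500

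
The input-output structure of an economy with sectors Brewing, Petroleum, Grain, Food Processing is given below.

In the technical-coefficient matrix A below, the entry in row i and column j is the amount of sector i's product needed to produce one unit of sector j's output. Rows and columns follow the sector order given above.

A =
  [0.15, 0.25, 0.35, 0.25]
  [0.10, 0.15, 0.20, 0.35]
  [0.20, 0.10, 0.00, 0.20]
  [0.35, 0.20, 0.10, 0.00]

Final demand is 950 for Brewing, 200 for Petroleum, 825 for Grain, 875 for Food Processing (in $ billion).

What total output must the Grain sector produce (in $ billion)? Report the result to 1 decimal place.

I − A =
  [   0.85    -0.25    -0.35    -0.25]
  [  -0.10     0.85    -0.20    -0.35]
  [  -0.20    -0.10     1.00    -0.20]
  [  -0.35    -0.20    -0.10     1.00]
Compute the cofactors C_ij = (−1)^(i+j)·(3×3 minor ij) of I−A; the adjugate is their transpose:
adj(I−A) = Cᵀ =
  [ 0.731500   0.346500   0.363000   0.376750]
  [ 0.281500   0.646000   0.262625   0.349000]
  [ 0.241750   0.187750   0.528000   0.231750]
  [ 0.336500   0.269250   0.232375   0.607500]
det(I−A) = Σ_j (I−A)_1j·C_1j = (0.85)(0.731500) + (-0.25)(0.281500) + (-0.35)(0.241750) + (-0.25)(0.336500) = 0.3826625
(I − A)⁻¹ = adj(I−A) / det(I−A) ≈
  [   1.9116     0.9055     0.9486     0.9845]
  [   0.7356     1.6882     0.6863     0.9120]
  [   0.6318     0.4906     1.3798     0.6056]
  [   0.8794     0.7036     0.6073     1.5876]
x = (I − A)⁻¹ d = adj(I−A)·d / det(I−A), with det(I−A) = 0.3826625:
  x_1 = (0.731500·950 + 0.346500·200 + 0.363000·825 + 0.376750·875) / 0.3826625 = 1393.35625 / 0.3826625 ≈ 3641.2
  x_2 = (0.281500·950 + 0.646000·200 + 0.262625·825 + 0.349000·875) / 0.3826625 = 918.665625 / 0.3826625 ≈ 2400.7
  x_3 = (0.241750·950 + 0.187750·200 + 0.528000·825 + 0.231750·875) / 0.3826625 = 905.59375 / 0.3826625 ≈ 2366.6
  x_4 = (0.336500·950 + 0.269250·200 + 0.232375·825 + 0.607500·875) / 0.3826625 = 1096.796875 / 0.3826625 ≈ 2866.2

x_3 = 2366.6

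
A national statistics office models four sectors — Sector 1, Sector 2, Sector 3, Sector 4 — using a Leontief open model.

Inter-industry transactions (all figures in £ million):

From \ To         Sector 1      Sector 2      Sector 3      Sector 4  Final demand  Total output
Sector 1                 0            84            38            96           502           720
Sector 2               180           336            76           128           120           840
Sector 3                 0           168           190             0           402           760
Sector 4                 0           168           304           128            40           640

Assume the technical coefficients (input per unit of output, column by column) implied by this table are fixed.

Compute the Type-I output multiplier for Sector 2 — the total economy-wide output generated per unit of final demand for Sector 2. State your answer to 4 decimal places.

m_2 = 4.0110

Technical coefficients a_ij = z_ij / X_j:
  a_11 = 0/720 = 0.00, a_21 = 180/720 = 0.25, a_31 = 0/720 = 0.00, a_41 = 0/720 = 0.00
  a_12 = 84/840 = 0.10, a_22 = 336/840 = 0.40, a_32 = 168/840 = 0.20, a_42 = 168/840 = 0.20
  a_13 = 38/760 = 0.05, a_23 = 76/760 = 0.10, a_33 = 190/760 = 0.25, a_43 = 304/760 = 0.40
  a_14 = 96/640 = 0.15, a_24 = 128/640 = 0.20, a_34 = 0/640 = 0.00, a_44 = 128/640 = 0.20
I − A =
  [   1.00    -0.10    -0.05    -0.15]
  [  -0.25     0.60    -0.10    -0.20]
  [   0.00    -0.20     0.75     0.00]
  [   0.00    -0.20    -0.40     0.80]
Compute the cofactors C_ij = (−1)^(i+j)·(3×3 minor ij) of I−A; the adjugate is their transpose:
adj(I−A) = Cᵀ =
  [ 0.298000   0.102500   0.077000   0.081500]
  [ 0.150000   0.600000   0.185000   0.178125]
  [ 0.040000   0.160000   0.412500   0.047500]
  [ 0.057500   0.230000   0.252500   0.408750]
det(I−A) = Σ_j (I−A)_1j·C_1j = (1.00)(0.298000) + (-0.10)(0.150000) + (-0.05)(0.040000) + (-0.15)(0.057500) = 0.272375
(I − A)⁻¹ = adj(I−A) / det(I−A) ≈
  [   1.09408     0.37632     0.28270     0.29922]
  [   0.55071     2.20285     0.67921     0.65397]
  [   0.14686     0.58743     1.51446     0.17439]
  [   0.21111     0.84442     0.92703     1.50069]
The output multiplier for sector j is the column-j sum of the Leontief inverse (I − A)⁻¹ = adj(I−A) / det(I−A).
Column 2 of adj(I−A): (0.102500, 0.600000, 0.160000, 0.230000); det(I−A) = 0.272375.
m_2 = (0.102500 + 0.600000 + 0.160000 + 0.230000) / 0.272375 = 1.0925 / 0.272375 ≈ 4.0110.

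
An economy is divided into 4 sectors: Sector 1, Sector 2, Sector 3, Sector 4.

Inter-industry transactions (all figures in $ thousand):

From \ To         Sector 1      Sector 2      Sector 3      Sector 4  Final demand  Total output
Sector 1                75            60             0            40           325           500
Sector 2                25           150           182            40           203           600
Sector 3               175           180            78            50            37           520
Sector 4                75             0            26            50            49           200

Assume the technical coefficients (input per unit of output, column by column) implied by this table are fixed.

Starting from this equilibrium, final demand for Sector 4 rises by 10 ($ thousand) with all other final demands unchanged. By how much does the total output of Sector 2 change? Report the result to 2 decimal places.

Δx_2 = 8.58

Technical coefficients a_ij = z_ij / X_j:
  a_11 = 75/500 = 0.15, a_21 = 25/500 = 0.05, a_31 = 175/500 = 0.35, a_41 = 75/500 = 0.15
  a_12 = 60/600 = 0.10, a_22 = 150/600 = 0.25, a_32 = 180/600 = 0.30, a_42 = 0/600 = 0.00
  a_13 = 0/520 = 0.00, a_23 = 182/520 = 0.35, a_33 = 78/520 = 0.15, a_43 = 26/520 = 0.05
  a_14 = 40/200 = 0.20, a_24 = 40/200 = 0.20, a_34 = 50/200 = 0.25, a_44 = 50/200 = 0.25
I − A =
  [   0.85    -0.10     0.00    -0.20]
  [  -0.05     0.75    -0.35    -0.20]
  [  -0.35    -0.30     0.85    -0.25]
  [  -0.15     0.00    -0.05     0.75]
Compute the cofactors C_ij = (−1)^(i+j)·(3×3 minor ij) of I−A; the adjugate is their transpose:
adj(I−A) = Cᵀ =
  [ 0.387000   0.065500   0.034750   0.132250]
  [ 0.165250   0.502250   0.221625   0.251875]
  [ 0.245250   0.212250   0.448875   0.271625]
  [ 0.093750   0.027250   0.036875   0.436125]
det(I−A) = Σ_j (I−A)_1j·C_1j = (0.85)(0.387000) + (-0.10)(0.165250) + (0.00)(0.245250) + (-0.20)(0.093750) = 0.293675
(I − A)⁻¹ = adj(I−A) / det(I−A) ≈
  [   1.3178     0.2230     0.1183     0.4503]
  [   0.5627     1.7102     0.7547     0.8577]
  [   0.8351     0.7227     1.5285     0.9249]
  [   0.3192     0.0928     0.1256     1.4851]
Δx = (I − A)⁻¹ Δd with Δd having +10 in the Sector 4 component and 0 elsewhere.
So Δx_2 = L_24 · (+10), where L_24 = adj(I−A)_24 / det(I−A) = 0.251875 / 0.293675.
Δx_2 = 0.251875 × (+10) / 0.293675 = 2.51875 / 0.293675 ≈ 8.58.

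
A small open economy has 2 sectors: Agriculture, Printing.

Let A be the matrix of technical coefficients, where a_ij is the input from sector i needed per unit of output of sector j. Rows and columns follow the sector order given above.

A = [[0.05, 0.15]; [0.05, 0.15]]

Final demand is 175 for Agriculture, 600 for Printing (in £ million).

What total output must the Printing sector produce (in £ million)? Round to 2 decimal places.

I − A =
  [   0.95    -0.15]
  [  -0.05     0.85]
det(I−A) = (0.95)(0.85) − (-0.15)(-0.05) = 0.8000
adj(I−A) = [[0.85, 0.15], [0.05, 0.95]]
(I − A)⁻¹ = adj(I−A) / det(I−A) ≈
  [   1.0625     0.1875]
  [   0.0625     1.1875]
x = (I − A)⁻¹ d = adj(I−A)·d / det(I−A), with det(I−A) = 0.8000:
  x_A = (0.85·175 + 0.15·600) / 0.8000 = 238.75 / 0.8000 ≈ 298.44
  x_P = (0.05·175 + 0.95·600) / 0.8000 = 578.75 / 0.8000 ≈ 723.44

x_P = 723.44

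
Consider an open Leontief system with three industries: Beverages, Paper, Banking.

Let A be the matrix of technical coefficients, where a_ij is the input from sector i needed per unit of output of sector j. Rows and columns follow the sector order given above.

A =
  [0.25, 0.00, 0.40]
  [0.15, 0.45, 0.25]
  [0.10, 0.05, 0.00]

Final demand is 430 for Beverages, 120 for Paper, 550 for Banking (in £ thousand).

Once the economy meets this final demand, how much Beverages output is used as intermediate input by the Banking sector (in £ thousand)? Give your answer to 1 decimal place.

z_13 = 273.2

I − A =
  [   0.75     0.00    -0.40]
  [  -0.15     0.55    -0.25]
  [  -0.10    -0.05     1.00]
Cofactors of I−A, C_ij = (−1)^(i+j)·(minor ij) (rows/columns in the sector order above):
  C_11 = (0.55)(1.00) − (-0.25)(-0.05) = 0.5375
  C_12 = −[(-0.15)(1.00) − (-0.25)(-0.10)] = 0.1750
  C_13 = (-0.15)(-0.05) − (0.55)(-0.10) = 0.0625
  C_21 = −[(0.00)(1.00) − (-0.40)(-0.05)] = 0.0200
  C_22 = (0.75)(1.00) − (-0.40)(-0.10) = 0.7100
  C_23 = −[(0.75)(-0.05) − (0.00)(-0.10)] = 0.0375
  C_31 = (0.00)(-0.25) − (-0.40)(0.55) = 0.2200
  C_32 = −[(0.75)(-0.25) − (-0.40)(-0.15)] = 0.2475
  C_33 = (0.75)(0.55) − (0.00)(-0.15) = 0.4125
det(I−A) = Σ_j (I−A)_1j·C_1j = (0.75)(0.5375) + (0.00)(0.1750) + (-0.40)(0.0625) = 0.378125
adj(I−A) = Cᵀ =
  [ 0.5375   0.0200   0.2200]
  [ 0.1750   0.7100   0.2475]
  [ 0.0625   0.0375   0.4125]
(I − A)⁻¹ = adj(I−A) / det(I−A) ≈
  [   1.4215     0.0529     0.5818]
  [   0.4628     1.8777     0.6545]
  [   0.1653     0.0992     1.0909]
First solve x = (I − A)⁻¹ d = adj(I−A)·d / det(I−A); in particular x_3 = (0.0625·430 + 0.0375·120 + 0.4125·550) / 0.378125 = 258.25 / 0.378125 ≈ 682.975.
Intermediate flow from 1 to 3: z_13 = a_13 · x_3 = 0.40 × 258.25 / 0.378125 = 103.30 / 0.378125 ≈ 273.2.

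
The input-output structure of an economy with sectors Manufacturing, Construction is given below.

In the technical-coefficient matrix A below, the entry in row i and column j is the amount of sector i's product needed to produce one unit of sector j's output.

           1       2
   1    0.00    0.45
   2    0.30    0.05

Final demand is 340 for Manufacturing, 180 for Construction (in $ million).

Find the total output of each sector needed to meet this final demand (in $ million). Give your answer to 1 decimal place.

x_1 = 495.7, x_2 = 346.0

I − A =
  [   1.00    -0.45]
  [  -0.30     0.95]
det(I−A) = (1.00)(0.95) − (-0.45)(-0.30) = 0.8150
adj(I−A) = [[0.95, 0.45], [0.30, 1.00]]
(I − A)⁻¹ = adj(I−A) / det(I−A) ≈
  [   1.1656     0.5521]
  [   0.3681     1.2270]
x = (I − A)⁻¹ d = adj(I−A)·d / det(I−A), with det(I−A) = 0.8150:
  x_1 = (0.95·340 + 0.45·180) / 0.8150 = 404.00 / 0.8150 ≈ 495.7
  x_2 = (0.30·340 + 1.00·180) / 0.8150 = 282.00 / 0.8150 ≈ 346.0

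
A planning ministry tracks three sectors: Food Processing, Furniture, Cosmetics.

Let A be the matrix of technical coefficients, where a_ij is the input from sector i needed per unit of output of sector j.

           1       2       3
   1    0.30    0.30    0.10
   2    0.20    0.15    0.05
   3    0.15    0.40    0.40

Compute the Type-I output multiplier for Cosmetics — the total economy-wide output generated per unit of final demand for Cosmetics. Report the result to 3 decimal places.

I − A =
  [   0.70    -0.30    -0.10]
  [  -0.20     0.85    -0.05]
  [  -0.15    -0.40     0.60]
Cofactors of I−A, C_ij = (−1)^(i+j)·(minor ij) (rows/columns in the sector order above):
  C_11 = (0.85)(0.60) − (-0.05)(-0.40) = 0.4900
  C_12 = −[(-0.20)(0.60) − (-0.05)(-0.15)] = 0.1275
  C_13 = (-0.20)(-0.40) − (0.85)(-0.15) = 0.2075
  C_21 = −[(-0.30)(0.60) − (-0.10)(-0.40)] = 0.2200
  C_22 = (0.70)(0.60) − (-0.10)(-0.15) = 0.4050
  C_23 = −[(0.70)(-0.40) − (-0.30)(-0.15)] = 0.3250
  C_31 = (-0.30)(-0.05) − (-0.10)(0.85) = 0.1000
  C_32 = −[(0.70)(-0.05) − (-0.10)(-0.20)] = 0.0550
  C_33 = (0.70)(0.85) − (-0.30)(-0.20) = 0.5350
det(I−A) = Σ_j (I−A)_1j·C_1j = (0.70)(0.4900) + (-0.30)(0.1275) + (-0.10)(0.2075) = 0.2840
adj(I−A) = Cᵀ =
  [ 0.4900   0.2200   0.1000]
  [ 0.1275   0.4050   0.0550]
  [ 0.2075   0.3250   0.5350]
(I − A)⁻¹ = adj(I−A) / det(I−A) ≈
  [   1.7254     0.7746     0.3521]
  [   0.4489     1.4261     0.1937]
  [   0.7306     1.1444     1.8838]
The output multiplier for sector j is the column-j sum of the Leontief inverse (I − A)⁻¹ = adj(I−A) / det(I−A).
Column 3 of adj(I−A): (0.1000, 0.0550, 0.5350); det(I−A) = 0.2840.
m_3 = (0.1000 + 0.0550 + 0.5350) / 0.2840 = 0.69 / 0.2840 ≈ 2.430.

m_3 = 2.430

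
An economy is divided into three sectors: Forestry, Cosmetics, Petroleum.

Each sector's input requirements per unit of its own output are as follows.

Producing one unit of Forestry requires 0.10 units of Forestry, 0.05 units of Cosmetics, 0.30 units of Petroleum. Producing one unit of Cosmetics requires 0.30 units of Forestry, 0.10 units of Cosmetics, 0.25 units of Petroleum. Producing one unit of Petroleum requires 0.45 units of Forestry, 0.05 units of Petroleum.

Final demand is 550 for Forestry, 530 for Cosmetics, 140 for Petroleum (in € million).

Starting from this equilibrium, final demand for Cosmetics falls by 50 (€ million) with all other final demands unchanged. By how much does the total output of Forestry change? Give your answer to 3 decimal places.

I − A =
  [   0.90    -0.30    -0.45]
  [  -0.05     0.90     0.00]
  [  -0.30    -0.25     0.95]
Cofactors of I−A, C_ij = (−1)^(i+j)·(minor ij) (rows/columns in the sector order above):
  C_11 = (0.90)(0.95) − (0.00)(-0.25) = 0.8550
  C_12 = −[(-0.05)(0.95) − (0.00)(-0.30)] = 0.0475
  C_13 = (-0.05)(-0.25) − (0.90)(-0.30) = 0.2825
  C_21 = −[(-0.30)(0.95) − (-0.45)(-0.25)] = 0.3975
  C_22 = (0.90)(0.95) − (-0.45)(-0.30) = 0.7200
  C_23 = −[(0.90)(-0.25) − (-0.30)(-0.30)] = 0.3150
  C_31 = (-0.30)(0.00) − (-0.45)(0.90) = 0.4050
  C_32 = −[(0.90)(0.00) − (-0.45)(-0.05)] = 0.0225
  C_33 = (0.90)(0.90) − (-0.30)(-0.05) = 0.7950
det(I−A) = Σ_j (I−A)_1j·C_1j = (0.90)(0.8550) + (-0.30)(0.0475) + (-0.45)(0.2825) = 0.628125
adj(I−A) = Cᵀ =
  [ 0.8550   0.3975   0.4050]
  [ 0.0475   0.7200   0.0225]
  [ 0.2825   0.3150   0.7950]
(I − A)⁻¹ = adj(I−A) / det(I−A) ≈
  [   1.3612     0.6328     0.6448]
  [   0.0756     1.1463     0.0358]
  [   0.4498     0.5015     1.2657]
Δx = (I − A)⁻¹ Δd with Δd having -50 in the Cosmetics component and 0 elsewhere.
So Δx_1 = L_12 · (-50), where L_12 = adj(I−A)_12 / det(I−A) = 0.3975 / 0.628125.
Δx_1 = 0.3975 × (-50) / 0.628125 = -19.875 / 0.628125 ≈ -31.642.

Δx_1 = -31.642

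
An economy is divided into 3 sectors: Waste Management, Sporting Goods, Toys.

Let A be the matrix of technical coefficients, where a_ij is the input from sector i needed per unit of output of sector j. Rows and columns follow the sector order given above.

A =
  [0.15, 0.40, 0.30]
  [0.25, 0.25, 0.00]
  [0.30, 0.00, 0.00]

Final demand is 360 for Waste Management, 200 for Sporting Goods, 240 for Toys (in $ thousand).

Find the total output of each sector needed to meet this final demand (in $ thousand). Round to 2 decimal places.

x_W = 859.57, x_S = 553.19, x_T = 497.87

I − A =
  [   0.85    -0.40    -0.30]
  [  -0.25     0.75     0.00]
  [  -0.30     0.00     1.00]
Cofactors of I−A, C_ij = (−1)^(i+j)·(minor ij) (rows/columns in the sector order above):
  C_11 = (0.75)(1.00) − (0.00)(0.00) = 0.7500
  C_12 = −[(-0.25)(1.00) − (0.00)(-0.30)] = 0.2500
  C_13 = (-0.25)(0.00) − (0.75)(-0.30) = 0.2250
  C_21 = −[(-0.40)(1.00) − (-0.30)(0.00)] = 0.4000
  C_22 = (0.85)(1.00) − (-0.30)(-0.30) = 0.7600
  C_23 = −[(0.85)(0.00) − (-0.40)(-0.30)] = 0.1200
  C_31 = (-0.40)(0.00) − (-0.30)(0.75) = 0.2250
  C_32 = −[(0.85)(0.00) − (-0.30)(-0.25)] = 0.0750
  C_33 = (0.85)(0.75) − (-0.40)(-0.25) = 0.5375
det(I−A) = Σ_j (I−A)_1j·C_1j = (0.85)(0.7500) + (-0.40)(0.2500) + (-0.30)(0.2250) = 0.4700
adj(I−A) = Cᵀ =
  [ 0.7500   0.4000   0.2250]
  [ 0.2500   0.7600   0.0750]
  [ 0.2250   0.1200   0.5375]
(I − A)⁻¹ = adj(I−A) / det(I−A) ≈
  [   1.5957     0.8511     0.4787]
  [   0.5319     1.6170     0.1596]
  [   0.4787     0.2553     1.1436]
x = (I − A)⁻¹ d = adj(I−A)·d / det(I−A), with det(I−A) = 0.4700:
  x_W = (0.7500·360 + 0.4000·200 + 0.2250·240) / 0.4700 = 404.00 / 0.4700 ≈ 859.57
  x_S = (0.2500·360 + 0.7600·200 + 0.0750·240) / 0.4700 = 260.00 / 0.4700 ≈ 553.19
  x_T = (0.2250·360 + 0.1200·200 + 0.5375·240) / 0.4700 = 234.00 / 0.4700 ≈ 497.87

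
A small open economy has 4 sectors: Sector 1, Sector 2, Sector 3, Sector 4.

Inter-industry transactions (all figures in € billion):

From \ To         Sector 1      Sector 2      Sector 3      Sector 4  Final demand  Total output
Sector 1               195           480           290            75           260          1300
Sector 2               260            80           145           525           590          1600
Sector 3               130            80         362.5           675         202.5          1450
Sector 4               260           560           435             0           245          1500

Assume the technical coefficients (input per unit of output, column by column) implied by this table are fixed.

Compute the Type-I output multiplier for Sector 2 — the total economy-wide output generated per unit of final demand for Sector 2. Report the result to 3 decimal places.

m_2 = 4.398

Technical coefficients a_ij = z_ij / X_j:
  a_11 = 195/1300 = 0.15, a_21 = 260/1300 = 0.20, a_31 = 130/1300 = 0.10, a_41 = 260/1300 = 0.20
  a_12 = 480/1600 = 0.30, a_22 = 80/1600 = 0.05, a_32 = 80/1600 = 0.05, a_42 = 560/1600 = 0.35
  a_13 = 290/1450 = 0.20, a_23 = 145/1450 = 0.10, a_33 = 362.5/1450 = 0.25, a_43 = 435/1450 = 0.30
  a_14 = 75/1500 = 0.05, a_24 = 525/1500 = 0.35, a_34 = 675/1500 = 0.45, a_44 = 0/1500 = 0.00
I − A =
  [   0.85    -0.30    -0.20    -0.05]
  [  -0.20     0.95    -0.10    -0.35]
  [  -0.10    -0.05     0.75    -0.45]
  [  -0.20    -0.35    -0.30     1.00]
Compute the cofactors C_ij = (−1)^(i+j)·(3×3 minor ij) of I−A; the adjugate is their transpose:
adj(I−A) = Cᵀ =
  [ 0.466375   0.239875   0.243000   0.216625]
  [ 0.205000   0.475750   0.230250   0.280375]
  [ 0.213250   0.234625   0.609375   0.367000]
  [ 0.229000   0.284875   0.312000   0.532375]
det(I−A) = Σ_j (I−A)_1j·C_1j = (0.85)(0.466375) + (-0.30)(0.205000) + (-0.20)(0.213250) + (-0.05)(0.229000) = 0.28081875
(I − A)⁻¹ = adj(I−A) / det(I−A) ≈
  [   1.6608     0.8542     0.8653     0.7714]
  [   0.7300     1.6942     0.8199     0.9984]
  [   0.7594     0.8355     2.1700     1.3069]
  [   0.8155     1.0144     1.1110     1.8958]
The output multiplier for sector j is the column-j sum of the Leontief inverse (I − A)⁻¹ = adj(I−A) / det(I−A).
Column 2 of adj(I−A): (0.239875, 0.475750, 0.234625, 0.284875); det(I−A) = 0.28081875.
m_2 = (0.239875 + 0.475750 + 0.234625 + 0.284875) / 0.28081875 = 1.235125 / 0.28081875 ≈ 4.398.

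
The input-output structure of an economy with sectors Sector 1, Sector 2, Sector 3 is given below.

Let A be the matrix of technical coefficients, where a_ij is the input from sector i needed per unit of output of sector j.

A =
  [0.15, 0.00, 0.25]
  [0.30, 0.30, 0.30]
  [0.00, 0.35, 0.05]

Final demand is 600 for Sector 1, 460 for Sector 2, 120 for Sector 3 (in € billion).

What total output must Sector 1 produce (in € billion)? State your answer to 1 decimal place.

x_1 = 883.3

I − A =
  [   0.85     0.00    -0.25]
  [  -0.30     0.70    -0.30]
  [   0.00    -0.35     0.95]
Cofactors of I−A, C_ij = (−1)^(i+j)·(minor ij) (rows/columns in the sector order above):
  C_11 = (0.70)(0.95) − (-0.30)(-0.35) = 0.5600
  C_12 = −[(-0.30)(0.95) − (-0.30)(0.00)] = 0.2850
  C_13 = (-0.30)(-0.35) − (0.70)(0.00) = 0.1050
  C_21 = −[(0.00)(0.95) − (-0.25)(-0.35)] = 0.0875
  C_22 = (0.85)(0.95) − (-0.25)(0.00) = 0.8075
  C_23 = −[(0.85)(-0.35) − (0.00)(0.00)] = 0.2975
  C_31 = (0.00)(-0.30) − (-0.25)(0.70) = 0.1750
  C_32 = −[(0.85)(-0.30) − (-0.25)(-0.30)] = 0.3300
  C_33 = (0.85)(0.70) − (0.00)(-0.30) = 0.5950
det(I−A) = Σ_j (I−A)_1j·C_1j = (0.85)(0.5600) + (0.00)(0.2850) + (-0.25)(0.1050) = 0.44975
adj(I−A) = Cᵀ =
  [ 0.5600   0.0875   0.1750]
  [ 0.2850   0.8075   0.3300]
  [ 0.1050   0.2975   0.5950]
(I − A)⁻¹ = adj(I−A) / det(I−A) ≈
  [   1.2451     0.1946     0.3891]
  [   0.6337     1.7954     0.7337]
  [   0.2335     0.6615     1.3230]
x = (I − A)⁻¹ d = adj(I−A)·d / det(I−A), with det(I−A) = 0.44975:
  x_1 = (0.5600·600 + 0.0875·460 + 0.1750·120) / 0.44975 = 397.25 / 0.44975 ≈ 883.3
  x_2 = (0.2850·600 + 0.8075·460 + 0.3300·120) / 0.44975 = 582.05 / 0.44975 ≈ 1294.2
  x_3 = (0.1050·600 + 0.2975·460 + 0.5950·120) / 0.44975 = 271.25 / 0.44975 ≈ 603.1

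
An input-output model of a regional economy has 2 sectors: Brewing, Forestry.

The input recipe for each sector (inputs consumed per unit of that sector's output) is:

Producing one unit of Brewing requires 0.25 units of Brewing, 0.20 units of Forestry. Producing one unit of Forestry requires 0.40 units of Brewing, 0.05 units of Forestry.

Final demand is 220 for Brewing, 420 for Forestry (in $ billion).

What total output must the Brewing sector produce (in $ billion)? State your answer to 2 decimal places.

x_B = 596.05

I − A =
  [   0.75    -0.40]
  [  -0.20     0.95]
det(I−A) = (0.75)(0.95) − (-0.40)(-0.20) = 0.6325
adj(I−A) = [[0.95, 0.40], [0.20, 0.75]]
(I − A)⁻¹ = adj(I−A) / det(I−A) ≈
  [   1.5020     0.6324]
  [   0.3162     1.1858]
x = (I − A)⁻¹ d = adj(I−A)·d / det(I−A), with det(I−A) = 0.6325:
  x_B = (0.95·220 + 0.40·420) / 0.6325 = 377.00 / 0.6325 ≈ 596.05
  x_F = (0.20·220 + 0.75·420) / 0.6325 = 359.00 / 0.6325 ≈ 567.59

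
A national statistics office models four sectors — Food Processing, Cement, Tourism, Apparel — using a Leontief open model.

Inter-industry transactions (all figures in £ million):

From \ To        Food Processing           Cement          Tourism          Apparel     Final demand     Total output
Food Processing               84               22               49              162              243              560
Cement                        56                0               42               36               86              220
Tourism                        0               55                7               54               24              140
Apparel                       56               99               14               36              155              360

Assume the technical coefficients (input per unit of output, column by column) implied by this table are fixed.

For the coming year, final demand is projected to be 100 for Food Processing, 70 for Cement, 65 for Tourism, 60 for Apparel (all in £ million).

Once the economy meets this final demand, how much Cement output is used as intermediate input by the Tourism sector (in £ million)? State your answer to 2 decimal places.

Technical coefficients a_ij = z_ij / X_j:
  a_FF = 84/560 = 0.15, a_CF = 56/560 = 0.10, a_TF = 0/560 = 0.00, a_AF = 56/560 = 0.10
  a_FC = 22/220 = 0.10, a_CC = 0/220 = 0.00, a_TC = 55/220 = 0.25, a_AC = 99/220 = 0.45
  a_FT = 49/140 = 0.35, a_CT = 42/140 = 0.30, a_TT = 7/140 = 0.05, a_AT = 14/140 = 0.10
  a_FA = 162/360 = 0.45, a_CA = 36/360 = 0.10, a_TA = 54/360 = 0.15, a_AA = 36/360 = 0.10
I − A =
  [   0.85    -0.10    -0.35    -0.45]
  [  -0.10     1.00    -0.30    -0.10]
  [   0.00    -0.25     0.95    -0.15]
  [  -0.10    -0.45    -0.10     0.90]
Compute the cofactors C_ij = (−1)^(i+j)·(3×3 minor ij) of I−A; the adjugate is their transpose:
adj(I−A) = Cᵀ =
  [ 0.707000   0.390000   0.433000   0.469000]
  [ 0.098000   0.666000   0.264000   0.167000]
  [ 0.046750   0.238875   0.651500   0.158500]
  [ 0.132750   0.402875   0.252500   0.725500]
det(I−A) = Σ_j (I−A)_1j·C_1j = (0.85)(0.707000) + (-0.10)(0.098000) + (-0.35)(0.046750) + (-0.45)(0.132750) = 0.51505
(I − A)⁻¹ = adj(I−A) / det(I−A) ≈
  [   1.3727     0.7572     0.8407     0.9106]
  [   0.1903     1.2931     0.5126     0.3242]
  [   0.0908     0.4638     1.2649     0.3077]
  [   0.2577     0.7822     0.4902     1.4086]
First solve x = (I − A)⁻¹ d = adj(I−A)·d / det(I−A); in particular x_T = (0.046750·100 + 0.238875·70 + 0.651500·65 + 0.158500·60) / 0.51505 = 73.25375 / 0.51505 ≈ 142.2265.
Intermediate flow from C to T: z_CT = a_CT · x_T = 0.30 × 73.25375 / 0.51505 = 21.976125 / 0.51505 ≈ 42.67.

z_CT = 42.67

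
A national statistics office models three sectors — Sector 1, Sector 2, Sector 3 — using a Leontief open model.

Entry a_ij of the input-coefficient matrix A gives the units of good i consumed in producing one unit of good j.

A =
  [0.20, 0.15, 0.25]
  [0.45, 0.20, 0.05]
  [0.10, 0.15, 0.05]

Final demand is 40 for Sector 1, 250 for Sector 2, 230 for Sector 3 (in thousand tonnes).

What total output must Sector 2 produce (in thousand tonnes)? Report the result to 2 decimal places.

x_2 = 472.01

I − A =
  [   0.80    -0.15    -0.25]
  [  -0.45     0.80    -0.05]
  [  -0.10    -0.15     0.95]
Cofactors of I−A, C_ij = (−1)^(i+j)·(minor ij) (rows/columns in the sector order above):
  C_11 = (0.80)(0.95) − (-0.05)(-0.15) = 0.7525
  C_12 = −[(-0.45)(0.95) − (-0.05)(-0.10)] = 0.4325
  C_13 = (-0.45)(-0.15) − (0.80)(-0.10) = 0.1475
  C_21 = −[(-0.15)(0.95) − (-0.25)(-0.15)] = 0.1800
  C_22 = (0.80)(0.95) − (-0.25)(-0.10) = 0.7350
  C_23 = −[(0.80)(-0.15) − (-0.15)(-0.10)] = 0.1350
  C_31 = (-0.15)(-0.05) − (-0.25)(0.80) = 0.2075
  C_32 = −[(0.80)(-0.05) − (-0.25)(-0.45)] = 0.1525
  C_33 = (0.80)(0.80) − (-0.15)(-0.45) = 0.5725
det(I−A) = Σ_j (I−A)_1j·C_1j = (0.80)(0.7525) + (-0.15)(0.4325) + (-0.25)(0.1475) = 0.50025
adj(I−A) = Cᵀ =
  [ 0.7525   0.1800   0.2075]
  [ 0.4325   0.7350   0.1525]
  [ 0.1475   0.1350   0.5725]
(I − A)⁻¹ = adj(I−A) / det(I−A) ≈
  [   1.5042     0.3598     0.4148]
  [   0.8646     1.4693     0.3048]
  [   0.2949     0.2699     1.1444]
x = (I − A)⁻¹ d = adj(I−A)·d / det(I−A), with det(I−A) = 0.50025:
  x_1 = (0.7525·40 + 0.1800·250 + 0.2075·230) / 0.50025 = 122.825 / 0.50025 ≈ 245.53
  x_2 = (0.4325·40 + 0.7350·250 + 0.1525·230) / 0.50025 = 236.125 / 0.50025 ≈ 472.01
  x_3 = (0.1475·40 + 0.1350·250 + 0.5725·230) / 0.50025 = 171.325 / 0.50025 ≈ 342.48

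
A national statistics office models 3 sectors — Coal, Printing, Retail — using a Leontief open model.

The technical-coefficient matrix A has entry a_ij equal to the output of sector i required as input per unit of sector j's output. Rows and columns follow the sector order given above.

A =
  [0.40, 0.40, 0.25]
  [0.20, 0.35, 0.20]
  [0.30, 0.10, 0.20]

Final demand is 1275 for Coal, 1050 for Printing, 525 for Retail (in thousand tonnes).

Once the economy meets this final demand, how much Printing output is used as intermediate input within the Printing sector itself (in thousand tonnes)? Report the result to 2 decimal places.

z_PP = 1758.29

I − A =
  [   0.60    -0.40    -0.25]
  [  -0.20     0.65    -0.20]
  [  -0.30    -0.10     0.80]
Cofactors of I−A, C_ij = (−1)^(i+j)·(minor ij) (rows/columns in the sector order above):
  C_11 = (0.65)(0.80) − (-0.20)(-0.10) = 0.5000
  C_12 = −[(-0.20)(0.80) − (-0.20)(-0.30)] = 0.2200
  C_13 = (-0.20)(-0.10) − (0.65)(-0.30) = 0.2150
  C_21 = −[(-0.40)(0.80) − (-0.25)(-0.10)] = 0.3450
  C_22 = (0.60)(0.80) − (-0.25)(-0.30) = 0.4050
  C_23 = −[(0.60)(-0.10) − (-0.40)(-0.30)] = 0.1800
  C_31 = (-0.40)(-0.20) − (-0.25)(0.65) = 0.2425
  C_32 = −[(0.60)(-0.20) − (-0.25)(-0.20)] = 0.1700
  C_33 = (0.60)(0.65) − (-0.40)(-0.20) = 0.3100
det(I−A) = Σ_j (I−A)_1j·C_1j = (0.60)(0.5000) + (-0.40)(0.2200) + (-0.25)(0.2150) = 0.15825
adj(I−A) = Cᵀ =
  [ 0.5000   0.3450   0.2425]
  [ 0.2200   0.4050   0.1700]
  [ 0.2150   0.1800   0.3100]
(I − A)⁻¹ = adj(I−A) / det(I−A) ≈
  [   3.1596     2.1801     1.5324]
  [   1.3902     2.5592     1.0742]
  [   1.3586     1.1374     1.9589]
First solve x = (I − A)⁻¹ d = adj(I−A)·d / det(I−A); in particular x_P = (0.2200·1275 + 0.4050·1050 + 0.1700·525) / 0.15825 = 795.00 / 0.15825 ≈ 5023.6967.
Intermediate flow from P to P: z_PP = a_PP · x_P = 0.35 × 795.00 / 0.15825 = 278.25 / 0.15825 ≈ 1758.29.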